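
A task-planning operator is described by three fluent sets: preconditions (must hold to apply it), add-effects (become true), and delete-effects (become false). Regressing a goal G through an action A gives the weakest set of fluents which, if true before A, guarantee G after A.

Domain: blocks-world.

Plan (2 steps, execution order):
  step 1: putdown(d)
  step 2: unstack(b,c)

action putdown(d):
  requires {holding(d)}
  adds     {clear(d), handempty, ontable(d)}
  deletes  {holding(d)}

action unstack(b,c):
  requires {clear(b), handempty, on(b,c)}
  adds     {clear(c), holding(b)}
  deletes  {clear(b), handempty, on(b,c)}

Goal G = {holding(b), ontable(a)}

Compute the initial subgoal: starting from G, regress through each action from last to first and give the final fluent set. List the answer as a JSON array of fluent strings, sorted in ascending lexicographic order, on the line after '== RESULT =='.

Regress step by step:
  through step 2 (unstack(b,c)): drop {holding(b)}, keep {ontable(a)}, require {clear(b), handempty, on(b,c)}
    → {clear(b), handempty, on(b,c), ontable(a)}
  through step 1 (putdown(d)): drop {handempty}, keep {clear(b), on(b,c), ontable(a)}, require {holding(d)}
    → {clear(b), holding(d), on(b,c), ontable(a)}

== RESULT ==
["clear(b)", "holding(d)", "on(b,c)", "ontable(a)"]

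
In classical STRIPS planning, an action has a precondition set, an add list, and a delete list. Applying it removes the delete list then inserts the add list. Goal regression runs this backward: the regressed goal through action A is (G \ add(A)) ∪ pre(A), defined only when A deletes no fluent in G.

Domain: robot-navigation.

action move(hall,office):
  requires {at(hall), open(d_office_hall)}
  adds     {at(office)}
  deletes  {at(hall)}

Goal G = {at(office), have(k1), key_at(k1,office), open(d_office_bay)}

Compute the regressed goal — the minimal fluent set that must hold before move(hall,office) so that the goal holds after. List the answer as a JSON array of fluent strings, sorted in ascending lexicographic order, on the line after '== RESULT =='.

Regress:
  G ∩ del = {}  (empty — regression defined)
  G \ add = {at(office), have(k1), key_at(k1,office), open(d_office_bay)} \ {at(office)} = {have(k1), key_at(k1,office), open(d_office_bay)}
  ∪ pre   = {have(k1), key_at(k1,office), open(d_office_bay)} ∪ {at(hall), open(d_office_hall)}
          = {at(hall), have(k1), key_at(k1,office), open(d_office_bay), open(d_office_hall)}

== RESULT ==
["at(hall)", "have(k1)", "key_at(k1,office)", "open(d_office_bay)", "open(d_office_hall)"]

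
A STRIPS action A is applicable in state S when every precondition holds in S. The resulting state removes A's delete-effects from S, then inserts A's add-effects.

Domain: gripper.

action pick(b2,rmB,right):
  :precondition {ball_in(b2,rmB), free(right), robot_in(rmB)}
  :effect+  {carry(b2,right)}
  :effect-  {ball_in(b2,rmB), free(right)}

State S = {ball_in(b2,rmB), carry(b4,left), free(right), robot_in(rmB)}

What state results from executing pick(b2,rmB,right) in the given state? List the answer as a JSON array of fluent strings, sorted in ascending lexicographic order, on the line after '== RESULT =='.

Progress:
  pre ⊆ S: {ball_in(b2,rmB), free(right), robot_in(rmB)} ⊆ S  — applicable
  S \ del = {carry(b4,left), robot_in(rmB)}
  ∪ add   = {carry(b2,right), carry(b4,left), robot_in(rmB)}

== RESULT ==
["carry(b2,right)", "carry(b4,left)", "robot_in(rmB)"]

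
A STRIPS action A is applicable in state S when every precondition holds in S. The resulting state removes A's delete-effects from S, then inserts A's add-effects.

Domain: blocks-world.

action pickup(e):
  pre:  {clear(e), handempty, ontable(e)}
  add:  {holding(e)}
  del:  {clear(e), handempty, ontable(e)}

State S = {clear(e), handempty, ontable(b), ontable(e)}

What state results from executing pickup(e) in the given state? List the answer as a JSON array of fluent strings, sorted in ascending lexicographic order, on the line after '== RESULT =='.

Progress:
  pre ⊆ S: {clear(e), handempty, ontable(e)} ⊆ S  — applicable
  S \ del = {ontable(b)}
  ∪ add   = {holding(e), ontable(b)}

== RESULT ==
["holding(e)", "ontable(b)"]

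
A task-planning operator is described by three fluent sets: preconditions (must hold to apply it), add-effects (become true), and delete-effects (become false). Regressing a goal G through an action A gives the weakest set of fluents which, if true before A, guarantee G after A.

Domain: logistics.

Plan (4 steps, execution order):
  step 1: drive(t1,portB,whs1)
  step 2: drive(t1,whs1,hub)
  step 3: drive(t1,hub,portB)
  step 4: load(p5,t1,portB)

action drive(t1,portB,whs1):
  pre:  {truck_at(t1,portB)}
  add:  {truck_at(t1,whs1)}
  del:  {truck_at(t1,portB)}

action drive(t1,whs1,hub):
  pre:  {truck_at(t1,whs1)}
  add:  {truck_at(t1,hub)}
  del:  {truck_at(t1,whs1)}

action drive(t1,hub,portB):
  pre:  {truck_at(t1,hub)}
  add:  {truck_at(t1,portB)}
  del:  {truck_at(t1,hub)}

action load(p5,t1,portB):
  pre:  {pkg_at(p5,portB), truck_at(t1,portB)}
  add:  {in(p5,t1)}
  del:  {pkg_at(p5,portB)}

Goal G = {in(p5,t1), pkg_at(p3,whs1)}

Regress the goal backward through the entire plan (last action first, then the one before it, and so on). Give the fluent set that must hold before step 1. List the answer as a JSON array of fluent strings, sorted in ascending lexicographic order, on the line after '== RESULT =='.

Work backward from the goal:
  through step 4 (load(p5,t1,portB)): drop {in(p5,t1)}, keep {pkg_at(p3,whs1)}, require {pkg_at(p5,portB), truck_at(t1,portB)}
    → {pkg_at(p3,whs1), pkg_at(p5,portB), truck_at(t1,portB)}
  through step 3 (drive(t1,hub,portB)): drop {truck_at(t1,portB)}, keep {pkg_at(p3,whs1), pkg_at(p5,portB)}, require {truck_at(t1,hub)}
    → {pkg_at(p3,whs1), pkg_at(p5,portB), truck_at(t1,hub)}
  through step 2 (drive(t1,whs1,hub)): drop {truck_at(t1,hub)}, keep {pkg_at(p3,whs1), pkg_at(p5,portB)}, require {truck_at(t1,whs1)}
    → {pkg_at(p3,whs1), pkg_at(p5,portB), truck_at(t1,whs1)}
  through step 1 (drive(t1,portB,whs1)): drop {truck_at(t1,whs1)}, keep {pkg_at(p3,whs1), pkg_at(p5,portB)}, require {truck_at(t1,portB)}
    → {pkg_at(p3,whs1), pkg_at(p5,portB), truck_at(t1,portB)}

== RESULT ==
["pkg_at(p3,whs1)", "pkg_at(p5,portB)", "truck_at(t1,portB)"]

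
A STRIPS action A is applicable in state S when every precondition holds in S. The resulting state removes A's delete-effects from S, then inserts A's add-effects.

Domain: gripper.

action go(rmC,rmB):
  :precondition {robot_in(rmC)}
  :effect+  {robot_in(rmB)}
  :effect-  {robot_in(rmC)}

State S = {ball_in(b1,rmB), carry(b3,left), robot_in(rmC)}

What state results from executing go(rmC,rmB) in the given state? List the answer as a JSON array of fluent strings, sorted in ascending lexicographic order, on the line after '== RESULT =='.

Compute (S \ del) ∪ add:
  pre ⊆ S: {robot_in(rmC)} ⊆ S  — applicable
  S \ del = {ball_in(b1,rmB), carry(b3,left)}
  ∪ add   = {ball_in(b1,rmB), carry(b3,left), robot_in(rmB)}

== RESULT ==
["ball_in(b1,rmB)", "carry(b3,left)", "robot_in(rmB)"]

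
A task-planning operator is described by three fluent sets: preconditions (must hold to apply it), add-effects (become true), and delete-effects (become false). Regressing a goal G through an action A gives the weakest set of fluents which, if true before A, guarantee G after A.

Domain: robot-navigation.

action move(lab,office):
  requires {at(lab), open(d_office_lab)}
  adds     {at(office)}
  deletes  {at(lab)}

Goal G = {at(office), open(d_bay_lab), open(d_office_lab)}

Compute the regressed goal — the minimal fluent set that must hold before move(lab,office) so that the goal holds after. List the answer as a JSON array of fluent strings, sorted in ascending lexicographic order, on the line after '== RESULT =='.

Regress:
  G ∩ del = {}  (empty — regression defined)
  G \ add = {at(office), open(d_bay_lab), open(d_office_lab)} \ {at(office)} = {open(d_bay_lab), open(d_office_lab)}
  ∪ pre   = {open(d_bay_lab), open(d_office_lab)} ∪ {at(lab), open(d_office_lab)}
          = {at(lab), open(d_bay_lab), open(d_office_lab)}

== RESULT ==
["at(lab)", "open(d_bay_lab)", "open(d_office_lab)"]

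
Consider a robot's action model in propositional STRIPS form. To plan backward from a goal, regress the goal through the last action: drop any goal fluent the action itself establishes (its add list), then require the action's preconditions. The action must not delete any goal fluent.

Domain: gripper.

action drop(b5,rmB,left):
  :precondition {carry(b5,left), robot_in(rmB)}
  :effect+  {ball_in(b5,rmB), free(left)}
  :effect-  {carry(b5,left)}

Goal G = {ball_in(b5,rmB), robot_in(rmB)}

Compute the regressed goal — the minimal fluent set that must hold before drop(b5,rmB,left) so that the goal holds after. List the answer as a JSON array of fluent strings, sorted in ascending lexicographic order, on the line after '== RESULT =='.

Regress:
  G ∩ del = {}  (empty — regression defined)
  G \ add = {ball_in(b5,rmB), robot_in(rmB)} \ {ball_in(b5,rmB), free(left)} = {robot_in(rmB)}
  ∪ pre   = {robot_in(rmB)} ∪ {carry(b5,left), robot_in(rmB)}
          = {carry(b5,left), robot_in(rmB)}

== RESULT ==
["carry(b5,left)", "robot_in(rmB)"]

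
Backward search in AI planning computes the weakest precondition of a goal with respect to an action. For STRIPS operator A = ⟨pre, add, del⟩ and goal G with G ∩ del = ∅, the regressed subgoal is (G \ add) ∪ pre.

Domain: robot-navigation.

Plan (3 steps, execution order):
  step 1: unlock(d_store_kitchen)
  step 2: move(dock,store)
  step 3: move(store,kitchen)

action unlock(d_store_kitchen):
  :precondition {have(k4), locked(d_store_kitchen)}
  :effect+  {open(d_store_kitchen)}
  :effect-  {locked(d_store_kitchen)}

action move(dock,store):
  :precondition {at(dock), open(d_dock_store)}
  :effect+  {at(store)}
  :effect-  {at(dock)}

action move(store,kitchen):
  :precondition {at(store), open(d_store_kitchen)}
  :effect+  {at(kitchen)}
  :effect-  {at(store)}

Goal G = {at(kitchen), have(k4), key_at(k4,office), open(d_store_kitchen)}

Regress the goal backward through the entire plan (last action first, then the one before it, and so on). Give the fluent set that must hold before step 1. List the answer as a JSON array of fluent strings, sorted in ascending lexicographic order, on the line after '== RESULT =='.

Regress step by step:
  through step 3 (move(store,kitchen)): drop {at(kitchen)}, keep {have(k4), key_at(k4,office), open(d_store_kitchen)}, require {at(store), open(d_store_kitchen)}
    → {at(store), have(k4), key_at(k4,office), open(d_store_kitchen)}
  through step 2 (move(dock,store)): drop {at(store)}, keep {have(k4), key_at(k4,office), open(d_store_kitchen)}, require {at(dock), open(d_dock_store)}
    → {at(dock), have(k4), key_at(k4,office), open(d_dock_store), open(d_store_kitchen)}
  through step 1 (unlock(d_store_kitchen)): drop {open(d_store_kitchen)}, keep {at(dock), have(k4), key_at(k4,office), open(d_dock_store)}, require {have(k4), locked(d_store_kitchen)}
    → {at(dock), have(k4), key_at(k4,office), locked(d_store_kitchen), open(d_dock_store)}

== RESULT ==
["at(dock)", "have(k4)", "key_at(k4,office)", "locked(d_store_kitchen)", "open(d_dock_store)"]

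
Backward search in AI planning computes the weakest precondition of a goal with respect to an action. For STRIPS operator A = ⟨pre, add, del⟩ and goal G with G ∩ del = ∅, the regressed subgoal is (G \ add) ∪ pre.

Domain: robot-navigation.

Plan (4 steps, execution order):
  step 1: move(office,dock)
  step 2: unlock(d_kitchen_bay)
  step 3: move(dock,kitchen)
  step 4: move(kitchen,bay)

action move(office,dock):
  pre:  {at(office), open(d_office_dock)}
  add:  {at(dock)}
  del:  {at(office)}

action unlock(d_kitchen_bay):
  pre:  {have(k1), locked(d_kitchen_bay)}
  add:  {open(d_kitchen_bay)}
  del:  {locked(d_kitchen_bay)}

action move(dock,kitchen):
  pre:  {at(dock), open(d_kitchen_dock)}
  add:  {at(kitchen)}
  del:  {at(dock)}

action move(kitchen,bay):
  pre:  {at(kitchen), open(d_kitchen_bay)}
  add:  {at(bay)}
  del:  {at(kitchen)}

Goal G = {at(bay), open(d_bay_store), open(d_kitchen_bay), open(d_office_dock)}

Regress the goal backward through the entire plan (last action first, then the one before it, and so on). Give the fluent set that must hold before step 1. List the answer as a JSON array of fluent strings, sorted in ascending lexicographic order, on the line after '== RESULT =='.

Work backward from the goal:
  through step 4 (move(kitchen,bay)): drop {at(bay)}, keep {open(d_bay_store), open(d_kitchen_bay), open(d_office_dock)}, require {at(kitchen), open(d_kitchen_bay)}
    → {at(kitchen), open(d_bay_store), open(d_kitchen_bay), open(d_office_dock)}
  through step 3 (move(dock,kitchen)): drop {at(kitchen)}, keep {open(d_bay_store), open(d_kitchen_bay), open(d_office_dock)}, require {at(dock), open(d_kitchen_dock)}
    → {at(dock), open(d_bay_store), open(d_kitchen_bay), open(d_kitchen_dock), open(d_office_dock)}
  through step 2 (unlock(d_kitchen_bay)): drop {open(d_kitchen_bay)}, keep {at(dock), open(d_bay_store), open(d_kitchen_dock), open(d_office_dock)}, require {have(k1), locked(d_kitchen_bay)}
    → {at(dock), have(k1), locked(d_kitchen_bay), open(d_bay_store), open(d_kitchen_dock), open(d_office_dock)}
  through step 1 (move(office,dock)): drop {at(dock)}, keep {have(k1), locked(d_kitchen_bay), open(d_bay_store), open(d_kitchen_dock), open(d_office_dock)}, require {at(office), open(d_office_dock)}
    → {at(office), have(k1), locked(d_kitchen_bay), open(d_bay_store), open(d_kitchen_dock), open(d_office_dock)}

== RESULT ==
["at(office)", "have(k1)", "locked(d_kitchen_bay)", "open(d_bay_store)", "open(d_kitchen_dock)", "open(d_office_dock)"]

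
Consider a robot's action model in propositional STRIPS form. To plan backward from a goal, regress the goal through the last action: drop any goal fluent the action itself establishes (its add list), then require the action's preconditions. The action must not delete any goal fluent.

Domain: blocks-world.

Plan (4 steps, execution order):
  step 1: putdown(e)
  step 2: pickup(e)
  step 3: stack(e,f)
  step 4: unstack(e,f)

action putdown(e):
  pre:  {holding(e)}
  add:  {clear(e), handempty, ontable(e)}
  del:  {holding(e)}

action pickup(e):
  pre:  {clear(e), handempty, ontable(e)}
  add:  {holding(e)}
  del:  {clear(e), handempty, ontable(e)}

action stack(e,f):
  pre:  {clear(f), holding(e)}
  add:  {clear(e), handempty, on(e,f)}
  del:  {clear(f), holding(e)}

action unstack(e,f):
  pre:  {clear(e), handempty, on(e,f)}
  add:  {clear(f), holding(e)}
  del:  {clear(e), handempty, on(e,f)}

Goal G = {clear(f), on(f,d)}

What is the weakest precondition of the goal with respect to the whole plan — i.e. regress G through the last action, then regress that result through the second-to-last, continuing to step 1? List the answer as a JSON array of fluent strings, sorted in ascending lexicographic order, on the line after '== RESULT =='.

Regress step by step:
  through step 4 (unstack(e,f)): drop {clear(f)}, keep {on(f,d)}, require {clear(e), handempty, on(e,f)}
    → {clear(e), handempty, on(e,f), on(f,d)}
  through step 3 (stack(e,f)): drop {clear(e), handempty, on(e,f)}, keep {on(f,d)}, require {clear(f), holding(e)}
    → {clear(f), holding(e), on(f,d)}
  through step 2 (pickup(e)): drop {holding(e)}, keep {clear(f), on(f,d)}, require {clear(e), handempty, ontable(e)}
    → {clear(e), clear(f), handempty, on(f,d), ontable(e)}
  through step 1 (putdown(e)): drop {clear(e), handempty, ontable(e)}, keep {clear(f), on(f,d)}, require {holding(e)}
    → {clear(f), holding(e), on(f,d)}

== RESULT ==
["clear(f)", "holding(e)", "on(f,d)"]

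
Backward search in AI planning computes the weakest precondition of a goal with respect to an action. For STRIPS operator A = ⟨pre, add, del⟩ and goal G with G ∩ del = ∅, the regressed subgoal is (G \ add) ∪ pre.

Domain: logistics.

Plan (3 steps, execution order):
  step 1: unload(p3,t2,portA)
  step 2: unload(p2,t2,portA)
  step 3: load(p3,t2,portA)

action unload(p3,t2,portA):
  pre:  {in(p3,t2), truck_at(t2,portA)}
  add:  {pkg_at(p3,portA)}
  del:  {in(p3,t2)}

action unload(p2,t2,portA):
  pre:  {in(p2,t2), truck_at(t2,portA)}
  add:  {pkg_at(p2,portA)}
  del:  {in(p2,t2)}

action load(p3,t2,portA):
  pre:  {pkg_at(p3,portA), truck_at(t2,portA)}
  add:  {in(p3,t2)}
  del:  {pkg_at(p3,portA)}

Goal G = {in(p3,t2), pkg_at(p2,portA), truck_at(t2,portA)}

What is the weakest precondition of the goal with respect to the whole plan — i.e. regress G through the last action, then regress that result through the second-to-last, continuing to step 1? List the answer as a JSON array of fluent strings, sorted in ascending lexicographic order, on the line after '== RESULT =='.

Work backward from the goal:
  through step 3 (load(p3,t2,portA)): drop {in(p3,t2)}, keep {pkg_at(p2,portA), truck_at(t2,portA)}, require {pkg_at(p3,portA), truck_at(t2,portA)}
    → {pkg_at(p2,portA), pkg_at(p3,portA), truck_at(t2,portA)}
  through step 2 (unload(p2,t2,portA)): drop {pkg_at(p2,portA)}, keep {pkg_at(p3,portA), truck_at(t2,portA)}, require {in(p2,t2), truck_at(t2,portA)}
    → {in(p2,t2), pkg_at(p3,portA), truck_at(t2,portA)}
  through step 1 (unload(p3,t2,portA)): drop {pkg_at(p3,portA)}, keep {in(p2,t2), truck_at(t2,portA)}, require {in(p3,t2), truck_at(t2,portA)}
    → {in(p2,t2), in(p3,t2), truck_at(t2,portA)}

== RESULT ==
["in(p2,t2)", "in(p3,t2)", "truck_at(t2,portA)"]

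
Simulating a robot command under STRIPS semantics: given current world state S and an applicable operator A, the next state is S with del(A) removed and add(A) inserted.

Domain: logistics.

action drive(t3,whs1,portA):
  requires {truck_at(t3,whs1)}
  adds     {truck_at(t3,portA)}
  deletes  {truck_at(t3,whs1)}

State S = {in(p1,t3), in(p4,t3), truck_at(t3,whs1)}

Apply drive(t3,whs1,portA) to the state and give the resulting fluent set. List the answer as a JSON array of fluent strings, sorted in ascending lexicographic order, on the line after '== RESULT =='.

Compute (S \ del) ∪ add:
  pre ⊆ S: {truck_at(t3,whs1)} ⊆ S  — applicable
  S \ del = {in(p1,t3), in(p4,t3)}
  ∪ add   = {in(p1,t3), in(p4,t3), truck_at(t3,portA)}

== RESULT ==
["in(p1,t3)", "in(p4,t3)", "truck_at(t3,portA)"]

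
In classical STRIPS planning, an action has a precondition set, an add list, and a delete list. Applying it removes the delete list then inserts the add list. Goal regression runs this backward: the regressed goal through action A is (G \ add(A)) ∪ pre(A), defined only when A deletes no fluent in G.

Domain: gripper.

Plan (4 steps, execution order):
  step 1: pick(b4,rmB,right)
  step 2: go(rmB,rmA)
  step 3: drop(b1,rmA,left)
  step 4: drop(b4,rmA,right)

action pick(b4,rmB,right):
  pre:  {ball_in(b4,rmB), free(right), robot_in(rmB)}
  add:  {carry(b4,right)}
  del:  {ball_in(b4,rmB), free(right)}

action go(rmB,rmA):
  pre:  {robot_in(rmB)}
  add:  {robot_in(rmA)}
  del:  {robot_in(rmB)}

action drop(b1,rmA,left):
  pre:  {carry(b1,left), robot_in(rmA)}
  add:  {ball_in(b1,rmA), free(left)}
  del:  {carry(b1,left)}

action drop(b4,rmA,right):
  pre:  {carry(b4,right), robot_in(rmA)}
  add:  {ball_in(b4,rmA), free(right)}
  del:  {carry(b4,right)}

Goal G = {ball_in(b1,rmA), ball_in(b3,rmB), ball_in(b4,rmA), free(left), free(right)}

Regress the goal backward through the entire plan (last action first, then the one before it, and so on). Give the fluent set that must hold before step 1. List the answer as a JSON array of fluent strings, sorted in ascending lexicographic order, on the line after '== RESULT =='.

Work backward from the goal:
  through step 4 (drop(b4,rmA,right)): drop {ball_in(b4,rmA), free(right)}, keep {ball_in(b1,rmA), ball_in(b3,rmB), free(left)}, require {carry(b4,right), robot_in(rmA)}
    → {ball_in(b1,rmA), ball_in(b3,rmB), carry(b4,right), free(left), robot_in(rmA)}
  through step 3 (drop(b1,rmA,left)): drop {ball_in(b1,rmA), free(left)}, keep {ball_in(b3,rmB), carry(b4,right), robot_in(rmA)}, require {carry(b1,left), robot_in(rmA)}
    → {ball_in(b3,rmB), carry(b1,left), carry(b4,right), robot_in(rmA)}
  through step 2 (go(rmB,rmA)): drop {robot_in(rmA)}, keep {ball_in(b3,rmB), carry(b1,left), carry(b4,right)}, require {robot_in(rmB)}
    → {ball_in(b3,rmB), carry(b1,left), carry(b4,right), robot_in(rmB)}
  through step 1 (pick(b4,rmB,right)): drop {carry(b4,right)}, keep {ball_in(b3,rmB), carry(b1,left), robot_in(rmB)}, require {ball_in(b4,rmB), free(right), robot_in(rmB)}
    → {ball_in(b3,rmB), ball_in(b4,rmB), carry(b1,left), free(right), robot_in(rmB)}

== RESULT ==
["ball_in(b3,rmB)", "ball_in(b4,rmB)", "carry(b1,left)", "free(right)", "robot_in(rmB)"]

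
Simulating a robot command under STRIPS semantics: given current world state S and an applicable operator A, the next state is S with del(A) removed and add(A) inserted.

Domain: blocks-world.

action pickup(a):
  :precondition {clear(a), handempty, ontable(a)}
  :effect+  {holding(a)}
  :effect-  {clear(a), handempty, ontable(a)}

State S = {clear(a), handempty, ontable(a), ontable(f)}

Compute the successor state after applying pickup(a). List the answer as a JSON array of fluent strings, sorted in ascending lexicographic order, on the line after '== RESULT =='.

Compute (S \ del) ∪ add:
  pre ⊆ S: {clear(a), handempty, ontable(a)} ⊆ S  — applicable
  S \ del = {ontable(f)}
  ∪ add   = {holding(a), ontable(f)}

== RESULT ==
["holding(a)", "ontable(f)"]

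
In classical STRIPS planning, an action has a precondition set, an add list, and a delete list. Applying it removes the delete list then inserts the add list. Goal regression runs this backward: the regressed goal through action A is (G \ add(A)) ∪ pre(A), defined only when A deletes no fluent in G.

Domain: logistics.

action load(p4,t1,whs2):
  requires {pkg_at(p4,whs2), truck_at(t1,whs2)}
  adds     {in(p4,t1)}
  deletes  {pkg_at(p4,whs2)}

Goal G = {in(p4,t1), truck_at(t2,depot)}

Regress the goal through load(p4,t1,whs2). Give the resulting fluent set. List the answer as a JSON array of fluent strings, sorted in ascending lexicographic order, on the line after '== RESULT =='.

Regress:
  G ∩ del = {}  (empty — regression defined)
  G \ add = {in(p4,t1), truck_at(t2,depot)} \ {in(p4,t1)} = {truck_at(t2,depot)}
  ∪ pre   = {truck_at(t2,depot)} ∪ {pkg_at(p4,whs2), truck_at(t1,whs2)}
          = {pkg_at(p4,whs2), truck_at(t1,whs2), truck_at(t2,depot)}

== RESULT ==
["pkg_at(p4,whs2)", "truck_at(t1,whs2)", "truck_at(t2,depot)"]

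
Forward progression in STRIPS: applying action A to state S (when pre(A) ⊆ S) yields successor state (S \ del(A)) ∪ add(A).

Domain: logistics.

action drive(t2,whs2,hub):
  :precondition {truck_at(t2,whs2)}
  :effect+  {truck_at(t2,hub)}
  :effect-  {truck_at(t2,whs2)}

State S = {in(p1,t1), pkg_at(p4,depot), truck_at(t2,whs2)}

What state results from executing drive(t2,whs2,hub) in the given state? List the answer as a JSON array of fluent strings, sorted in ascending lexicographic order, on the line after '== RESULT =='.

Progress:
  pre ⊆ S: {truck_at(t2,whs2)} ⊆ S  — applicable
  S \ del = {in(p1,t1), pkg_at(p4,depot)}
  ∪ add   = {in(p1,t1), pkg_at(p4,depot), truck_at(t2,hub)}

== RESULT ==
["in(p1,t1)", "pkg_at(p4,depot)", "truck_at(t2,hub)"]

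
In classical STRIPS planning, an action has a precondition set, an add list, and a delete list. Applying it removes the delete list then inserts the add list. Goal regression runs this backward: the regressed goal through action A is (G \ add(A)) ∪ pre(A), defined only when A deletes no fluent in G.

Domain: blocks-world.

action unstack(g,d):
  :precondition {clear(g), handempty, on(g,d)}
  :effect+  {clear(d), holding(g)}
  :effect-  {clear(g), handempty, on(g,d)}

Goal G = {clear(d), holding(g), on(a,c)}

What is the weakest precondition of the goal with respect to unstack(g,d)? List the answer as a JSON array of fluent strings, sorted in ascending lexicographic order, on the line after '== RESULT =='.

Regress:
  G ∩ del = {}  (empty — regression defined)
  G \ add = {clear(d), holding(g), on(a,c)} \ {clear(d), holding(g)} = {on(a,c)}
  ∪ pre   = {on(a,c)} ∪ {clear(g), handempty, on(g,d)}
          = {clear(g), handempty, on(a,c), on(g,d)}

== RESULT ==
["clear(g)", "handempty", "on(a,c)", "on(g,d)"]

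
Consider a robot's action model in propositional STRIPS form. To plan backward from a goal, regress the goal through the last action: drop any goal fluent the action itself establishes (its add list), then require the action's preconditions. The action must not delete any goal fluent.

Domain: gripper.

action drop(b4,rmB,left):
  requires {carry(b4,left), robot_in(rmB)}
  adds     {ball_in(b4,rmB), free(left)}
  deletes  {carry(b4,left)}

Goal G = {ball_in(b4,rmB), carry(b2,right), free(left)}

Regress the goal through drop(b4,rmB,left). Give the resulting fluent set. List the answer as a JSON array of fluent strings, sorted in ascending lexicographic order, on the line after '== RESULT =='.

Compute (G \ add) ∪ pre:
  G ∩ del = {}  (empty — regression defined)
  G \ add = {ball_in(b4,rmB), carry(b2,right), free(left)} \ {ball_in(b4,rmB), free(left)} = {carry(b2,right)}
  ∪ pre   = {carry(b2,right)} ∪ {carry(b4,left), robot_in(rmB)}
          = {carry(b2,right), carry(b4,left), robot_in(rmB)}

== RESULT ==
["carry(b2,right)", "carry(b4,left)", "robot_in(rmB)"]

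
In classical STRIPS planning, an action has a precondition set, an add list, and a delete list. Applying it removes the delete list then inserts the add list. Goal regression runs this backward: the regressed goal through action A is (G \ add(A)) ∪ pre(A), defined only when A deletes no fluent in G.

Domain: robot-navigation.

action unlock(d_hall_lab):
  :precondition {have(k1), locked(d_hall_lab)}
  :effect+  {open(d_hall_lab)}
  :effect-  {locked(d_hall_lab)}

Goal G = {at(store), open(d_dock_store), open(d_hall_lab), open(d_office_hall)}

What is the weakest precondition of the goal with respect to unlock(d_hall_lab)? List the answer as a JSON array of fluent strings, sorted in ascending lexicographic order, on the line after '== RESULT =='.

Regress:
  G ∩ del = {}  (empty — regression defined)
  G \ add = {at(store), open(d_dock_store), open(d_hall_lab), open(d_office_hall)} \ {open(d_hall_lab)} = {at(store), open(d_dock_store), open(d_office_hall)}
  ∪ pre   = {at(store), open(d_dock_store), open(d_office_hall)} ∪ {have(k1), locked(d_hall_lab)}
          = {at(store), have(k1), locked(d_hall_lab), open(d_dock_store), open(d_office_hall)}

== RESULT ==
["at(store)", "have(k1)", "locked(d_hall_lab)", "open(d_dock_store)", "open(d_office_hall)"]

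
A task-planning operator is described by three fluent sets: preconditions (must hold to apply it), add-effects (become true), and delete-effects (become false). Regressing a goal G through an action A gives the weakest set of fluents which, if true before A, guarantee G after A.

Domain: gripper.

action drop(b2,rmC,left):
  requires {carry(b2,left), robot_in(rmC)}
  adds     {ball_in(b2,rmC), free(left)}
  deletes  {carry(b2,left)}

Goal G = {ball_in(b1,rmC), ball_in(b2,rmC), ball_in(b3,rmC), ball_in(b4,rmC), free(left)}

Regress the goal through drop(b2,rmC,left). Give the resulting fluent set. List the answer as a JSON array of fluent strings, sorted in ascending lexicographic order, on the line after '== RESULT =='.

Compute (G \ add) ∪ pre:
  G ∩ del = {}  (empty — regression defined)
  G \ add = {ball_in(b1,rmC), ball_in(b2,rmC), ball_in(b3,rmC), ball_in(b4,rmC), free(left)} \ {ball_in(b2,rmC), free(left)} = {ball_in(b1,rmC), ball_in(b3,rmC), ball_in(b4,rmC)}
  ∪ pre   = {ball_in(b1,rmC), ball_in(b3,rmC), ball_in(b4,rmC)} ∪ {carry(b2,left), robot_in(rmC)}
          = {ball_in(b1,rmC), ball_in(b3,rmC), ball_in(b4,rmC), carry(b2,left), robot_in(rmC)}

== RESULT ==
["ball_in(b1,rmC)", "ball_in(b3,rmC)", "ball_in(b4,rmC)", "carry(b2,left)", "robot_in(rmC)"]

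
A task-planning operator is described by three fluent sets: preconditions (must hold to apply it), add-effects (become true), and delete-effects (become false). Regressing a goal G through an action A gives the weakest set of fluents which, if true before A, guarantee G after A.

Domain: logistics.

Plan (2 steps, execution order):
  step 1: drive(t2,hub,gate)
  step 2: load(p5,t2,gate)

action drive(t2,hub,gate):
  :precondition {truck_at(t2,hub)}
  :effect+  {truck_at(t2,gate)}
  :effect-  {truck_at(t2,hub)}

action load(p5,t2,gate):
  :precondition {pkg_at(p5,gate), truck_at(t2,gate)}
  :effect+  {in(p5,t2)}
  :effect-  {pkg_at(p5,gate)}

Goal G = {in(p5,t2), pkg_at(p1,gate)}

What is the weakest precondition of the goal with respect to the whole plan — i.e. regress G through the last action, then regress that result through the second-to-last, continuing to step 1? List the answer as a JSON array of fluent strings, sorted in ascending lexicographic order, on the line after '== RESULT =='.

Regress step by step:
  through step 2 (load(p5,t2,gate)): drop {in(p5,t2)}, keep {pkg_at(p1,gate)}, require {pkg_at(p5,gate), truck_at(t2,gate)}
    → {pkg_at(p1,gate), pkg_at(p5,gate), truck_at(t2,gate)}
  through step 1 (drive(t2,hub,gate)): drop {truck_at(t2,gate)}, keep {pkg_at(p1,gate), pkg_at(p5,gate)}, require {truck_at(t2,hub)}
    → {pkg_at(p1,gate), pkg_at(p5,gate), truck_at(t2,hub)}

== RESULT ==
["pkg_at(p1,gate)", "pkg_at(p5,gate)", "truck_at(t2,hub)"]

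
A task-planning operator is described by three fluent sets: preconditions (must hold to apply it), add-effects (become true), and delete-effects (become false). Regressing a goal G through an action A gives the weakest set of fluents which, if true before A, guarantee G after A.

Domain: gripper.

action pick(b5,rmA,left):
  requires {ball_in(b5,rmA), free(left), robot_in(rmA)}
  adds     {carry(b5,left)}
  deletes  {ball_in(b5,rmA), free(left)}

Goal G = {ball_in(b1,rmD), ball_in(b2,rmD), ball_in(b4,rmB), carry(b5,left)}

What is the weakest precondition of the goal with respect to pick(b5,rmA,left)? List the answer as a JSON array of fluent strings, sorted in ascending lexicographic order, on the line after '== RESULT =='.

Compute (G \ add) ∪ pre:
  G ∩ del = {}  (empty — regression defined)
  G \ add = {ball_in(b1,rmD), ball_in(b2,rmD), ball_in(b4,rmB), carry(b5,left)} \ {carry(b5,left)} = {ball_in(b1,rmD), ball_in(b2,rmD), ball_in(b4,rmB)}
  ∪ pre   = {ball_in(b1,rmD), ball_in(b2,rmD), ball_in(b4,rmB)} ∪ {ball_in(b5,rmA), free(left), robot_in(rmA)}
          = {ball_in(b1,rmD), ball_in(b2,rmD), ball_in(b4,rmB), ball_in(b5,rmA), free(left), robot_in(rmA)}

== RESULT ==
["ball_in(b1,rmD)", "ball_in(b2,rmD)", "ball_in(b4,rmB)", "ball_in(b5,rmA)", "free(left)", "robot_in(rmA)"]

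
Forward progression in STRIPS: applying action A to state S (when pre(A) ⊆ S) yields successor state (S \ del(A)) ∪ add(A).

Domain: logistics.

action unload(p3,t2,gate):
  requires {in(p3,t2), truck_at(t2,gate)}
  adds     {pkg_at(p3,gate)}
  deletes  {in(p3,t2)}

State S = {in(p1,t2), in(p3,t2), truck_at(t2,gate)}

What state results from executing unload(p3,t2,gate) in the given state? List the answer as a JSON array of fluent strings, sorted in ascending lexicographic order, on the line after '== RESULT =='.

Compute (S \ del) ∪ add:
  pre ⊆ S: {in(p3,t2), truck_at(t2,gate)} ⊆ S  — applicable
  S \ del = {in(p1,t2), truck_at(t2,gate)}
  ∪ add   = {in(p1,t2), pkg_at(p3,gate), truck_at(t2,gate)}

== RESULT ==
["in(p1,t2)", "pkg_at(p3,gate)", "truck_at(t2,gate)"]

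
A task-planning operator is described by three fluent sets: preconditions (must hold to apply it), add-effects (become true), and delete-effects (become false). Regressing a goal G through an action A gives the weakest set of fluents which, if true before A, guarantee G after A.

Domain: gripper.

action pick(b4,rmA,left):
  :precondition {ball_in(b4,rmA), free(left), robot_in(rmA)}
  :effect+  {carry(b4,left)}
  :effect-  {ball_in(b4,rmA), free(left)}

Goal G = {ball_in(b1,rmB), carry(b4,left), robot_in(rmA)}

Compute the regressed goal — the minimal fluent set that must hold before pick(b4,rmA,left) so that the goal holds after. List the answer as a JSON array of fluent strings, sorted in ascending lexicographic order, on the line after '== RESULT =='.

Compute (G \ add) ∪ pre:
  G ∩ del = {}  (empty — regression defined)
  G \ add = {ball_in(b1,rmB), carry(b4,left), robot_in(rmA)} \ {carry(b4,left)} = {ball_in(b1,rmB), robot_in(rmA)}
  ∪ pre   = {ball_in(b1,rmB), robot_in(rmA)} ∪ {ball_in(b4,rmA), free(left), robot_in(rmA)}
          = {ball_in(b1,rmB), ball_in(b4,rmA), free(left), robot_in(rmA)}

== RESULT ==
["ball_in(b1,rmB)", "ball_in(b4,rmA)", "free(left)", "robot_in(rmA)"]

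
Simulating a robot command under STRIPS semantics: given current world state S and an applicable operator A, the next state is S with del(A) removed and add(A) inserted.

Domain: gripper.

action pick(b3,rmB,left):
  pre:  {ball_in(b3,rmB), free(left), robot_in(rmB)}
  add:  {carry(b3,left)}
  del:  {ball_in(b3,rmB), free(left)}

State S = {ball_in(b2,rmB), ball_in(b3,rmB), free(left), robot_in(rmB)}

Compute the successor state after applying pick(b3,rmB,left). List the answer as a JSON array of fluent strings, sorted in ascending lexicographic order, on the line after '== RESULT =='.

Progress:
  pre ⊆ S: {ball_in(b3,rmB), free(left), robot_in(rmB)} ⊆ S  — applicable
  S \ del = {ball_in(b2,rmB), robot_in(rmB)}
  ∪ add   = {ball_in(b2,rmB), carry(b3,left), robot_in(rmB)}

== RESULT ==
["ball_in(b2,rmB)", "carry(b3,left)", "robot_in(rmB)"]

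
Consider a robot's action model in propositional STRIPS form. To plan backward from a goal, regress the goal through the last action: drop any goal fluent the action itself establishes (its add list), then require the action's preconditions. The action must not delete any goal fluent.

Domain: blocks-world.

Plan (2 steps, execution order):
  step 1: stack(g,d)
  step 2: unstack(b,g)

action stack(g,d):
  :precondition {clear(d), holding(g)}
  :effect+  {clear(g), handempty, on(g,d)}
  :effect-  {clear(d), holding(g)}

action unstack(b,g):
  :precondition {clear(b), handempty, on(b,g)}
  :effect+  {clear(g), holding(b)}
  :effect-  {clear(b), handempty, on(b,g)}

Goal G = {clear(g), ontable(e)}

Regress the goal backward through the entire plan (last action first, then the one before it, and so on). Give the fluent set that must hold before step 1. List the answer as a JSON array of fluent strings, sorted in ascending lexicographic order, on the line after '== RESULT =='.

Work backward from the goal:
  through step 2 (unstack(b,g)): drop {clear(g)}, keep {ontable(e)}, require {clear(b), handempty, on(b,g)}
    → {clear(b), handempty, on(b,g), ontable(e)}
  through step 1 (stack(g,d)): drop {handempty}, keep {clear(b), on(b,g), ontable(e)}, require {clear(d), holding(g)}
    → {clear(b), clear(d), holding(g), on(b,g), ontable(e)}

== RESULT ==
["clear(b)", "clear(d)", "holding(g)", "on(b,g)", "ontable(e)"]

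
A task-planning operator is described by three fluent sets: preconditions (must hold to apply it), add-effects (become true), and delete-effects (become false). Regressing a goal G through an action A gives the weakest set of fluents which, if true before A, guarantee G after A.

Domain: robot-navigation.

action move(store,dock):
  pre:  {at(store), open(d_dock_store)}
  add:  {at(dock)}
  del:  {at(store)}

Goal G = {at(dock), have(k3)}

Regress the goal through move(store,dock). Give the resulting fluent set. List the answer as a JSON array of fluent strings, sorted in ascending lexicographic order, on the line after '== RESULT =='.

Compute (G \ add) ∪ pre:
  G ∩ del = {}  (empty — regression defined)
  G \ add = {at(dock), have(k3)} \ {at(dock)} = {have(k3)}
  ∪ pre   = {have(k3)} ∪ {at(store), open(d_dock_store)}
          = {at(store), have(k3), open(d_dock_store)}

== RESULT ==
["at(store)", "have(k3)", "open(d_dock_store)"]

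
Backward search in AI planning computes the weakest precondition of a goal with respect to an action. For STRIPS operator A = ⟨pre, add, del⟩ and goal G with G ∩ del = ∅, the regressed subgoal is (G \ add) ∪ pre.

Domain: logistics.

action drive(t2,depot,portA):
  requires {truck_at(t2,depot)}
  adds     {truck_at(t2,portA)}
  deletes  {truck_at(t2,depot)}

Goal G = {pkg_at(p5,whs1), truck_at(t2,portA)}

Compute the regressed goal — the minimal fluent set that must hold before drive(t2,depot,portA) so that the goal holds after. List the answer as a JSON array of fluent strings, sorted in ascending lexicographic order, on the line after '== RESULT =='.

Compute (G \ add) ∪ pre:
  G ∩ del = {}  (empty — regression defined)
  G \ add = {pkg_at(p5,whs1), truck_at(t2,portA)} \ {truck_at(t2,portA)} = {pkg_at(p5,whs1)}
  ∪ pre   = {pkg_at(p5,whs1)} ∪ {truck_at(t2,depot)}
          = {pkg_at(p5,whs1), truck_at(t2,depot)}

== RESULT ==
["pkg_at(p5,whs1)", "truck_at(t2,depot)"]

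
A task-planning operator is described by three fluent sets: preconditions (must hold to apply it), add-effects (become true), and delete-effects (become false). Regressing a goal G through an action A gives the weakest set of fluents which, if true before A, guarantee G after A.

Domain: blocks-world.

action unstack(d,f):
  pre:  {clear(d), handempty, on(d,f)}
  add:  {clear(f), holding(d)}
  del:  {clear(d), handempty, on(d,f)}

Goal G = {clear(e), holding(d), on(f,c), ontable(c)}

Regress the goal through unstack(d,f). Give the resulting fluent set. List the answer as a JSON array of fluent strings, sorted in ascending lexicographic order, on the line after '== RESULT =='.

Regress:
  G ∩ del = {}  (empty — regression defined)
  G \ add = {clear(e), holding(d), on(f,c), ontable(c)} \ {clear(f), holding(d)} = {clear(e), on(f,c), ontable(c)}
  ∪ pre   = {clear(e), on(f,c), ontable(c)} ∪ {clear(d), handempty, on(d,f)}
          = {clear(d), clear(e), handempty, on(d,f), on(f,c), ontable(c)}

== RESULT ==
["clear(d)", "clear(e)", "handempty", "on(d,f)", "on(f,c)", "ontable(c)"]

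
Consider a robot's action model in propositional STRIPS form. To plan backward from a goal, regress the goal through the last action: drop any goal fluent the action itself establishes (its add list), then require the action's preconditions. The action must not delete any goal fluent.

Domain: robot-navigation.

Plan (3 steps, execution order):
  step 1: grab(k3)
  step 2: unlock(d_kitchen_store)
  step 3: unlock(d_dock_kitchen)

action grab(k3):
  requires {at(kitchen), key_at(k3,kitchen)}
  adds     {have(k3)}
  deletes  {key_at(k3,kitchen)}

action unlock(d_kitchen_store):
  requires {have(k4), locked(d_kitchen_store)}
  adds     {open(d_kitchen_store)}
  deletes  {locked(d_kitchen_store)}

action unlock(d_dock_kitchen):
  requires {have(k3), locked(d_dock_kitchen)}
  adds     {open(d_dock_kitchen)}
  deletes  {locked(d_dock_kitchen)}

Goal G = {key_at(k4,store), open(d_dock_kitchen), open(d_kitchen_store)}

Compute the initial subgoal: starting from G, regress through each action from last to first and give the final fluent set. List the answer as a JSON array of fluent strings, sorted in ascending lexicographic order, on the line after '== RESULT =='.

Regress step by step:
  through step 3 (unlock(d_dock_kitchen)): drop {open(d_dock_kitchen)}, keep {key_at(k4,store), open(d_kitchen_store)}, require {have(k3), locked(d_dock_kitchen)}
    → {have(k3), key_at(k4,store), locked(d_dock_kitchen), open(d_kitchen_store)}
  through step 2 (unlock(d_kitchen_store)): drop {open(d_kitchen_store)}, keep {have(k3), key_at(k4,store), locked(d_dock_kitchen)}, require {have(k4), locked(d_kitchen_store)}
    → {have(k3), have(k4), key_at(k4,store), locked(d_dock_kitchen), locked(d_kitchen_store)}
  through step 1 (grab(k3)): drop {have(k3)}, keep {have(k4), key_at(k4,store), locked(d_dock_kitchen), locked(d_kitchen_store)}, require {at(kitchen), key_at(k3,kitchen)}
    → {at(kitchen), have(k4), key_at(k3,kitchen), key_at(k4,store), locked(d_dock_kitchen), locked(d_kitchen_store)}

== RESULT ==
["at(kitchen)", "have(k4)", "key_at(k3,kitchen)", "key_at(k4,store)", "locked(d_dock_kitchen)", "locked(d_kitchen_store)"]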